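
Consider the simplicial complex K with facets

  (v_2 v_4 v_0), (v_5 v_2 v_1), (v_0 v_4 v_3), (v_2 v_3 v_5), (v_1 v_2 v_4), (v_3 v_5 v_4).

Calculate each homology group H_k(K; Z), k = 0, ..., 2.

H_0 = Z,  H_1 = Z,  H_2 = 0.

Take the total order v_0 < v_1 < v_2 < v_3 < v_4 < v_5 on the vertex set. Then K (dimension 2) consists of the simplices:

  0-simplices (6): [v_0], [v_1], [v_2], [v_3], [v_4], [v_5]
  1-simplices (12): [v_0,v_2], [v_0,v_3], [v_0,v_4], [v_1,v_2], [v_1,v_4], [v_1,v_5], [v_2,v_3], [v_2,v_4], [v_2,v_5], [v_3,v_4], [v_3,v_5], [v_4,v_5]
  2-simplices (6): [v_0,v_2,v_4], [v_0,v_3,v_4], [v_1,v_2,v_4], [v_1,v_2,v_5], [v_2,v_3,v_5], [v_3,v_4,v_5]

Hence C_0 ≅ Z^6, C_1 ≅ Z^12, C_2 ≅ Z^6.

∂_1: C_1 → C_0 is given by ∂[p,q] = [q] − [p]. For instance
  ∂[v_3,v_5] = [v_5] − [v_3].
The resulting 6×12 matrix has rank 5, and its Smith normal form has invariant factors (1,1,1,1,1).

Boundary ∂_2: C_2 → C_1 maps a triangle to the signed sum of its edges. For instance
  ∂[v_1,v_2,v_5] = [v_2,v_5] − [v_1,v_5] + [v_1,v_2],
  ∂[v_1,v_2,v_4] = [v_2,v_4] − [v_1,v_4] + [v_1,v_2].
The 12×6 boundary matrix has rank 6 and Smith normal form diag(1,1,1,1,1,1).

Computing H_k = (kernel of ∂_k) / (image of ∂_{k+1}):

  H_0: rank C_0 − rank ∂_1 = 6 − 5 = 1, and the invariant factors of ∂_1 are all 1, so H_0 ≅ Z.
  H_1: rank ker ∂_1 − rank ∂_2 = (12 − 5) − 6 = 1, and the invariant factors of ∂_2 are all 1, so H_1 ≅ Z.
  H_2: rank ker ∂_2 − rank ∂_3 = (6 − 6) − 0 = 0, and there is no ∂_3, so H_2 ≅ 0.

As a check, the Euler characteristic is 6 − 12 + 6 = 0, which agrees with 1 − 1 + 0 = 0.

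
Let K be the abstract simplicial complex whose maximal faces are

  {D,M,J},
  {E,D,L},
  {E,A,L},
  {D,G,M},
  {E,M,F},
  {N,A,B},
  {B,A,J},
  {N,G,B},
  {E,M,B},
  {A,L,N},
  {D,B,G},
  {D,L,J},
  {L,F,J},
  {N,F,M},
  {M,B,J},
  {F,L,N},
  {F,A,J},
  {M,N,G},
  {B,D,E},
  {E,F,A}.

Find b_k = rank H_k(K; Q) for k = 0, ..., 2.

b_0 = 1, b_1 = 1, b_2 = 0.

Fix the vertex order A < B < D < E < F < G < J < L < M < N and write every simplex with vertices in increasing order. Then dim K = 2 and the simplices of K are:

  0-simplices (10): A, B, D, E, F, G, J, L, M, N
  1-simplices (30): AB, AE, AF, AJ, AL, AN, BD, BE, BG, BJ, BM, BN, DE, DG, DJ, DL, DM, EF, EL, EM, FJ, FL, FM, FN, GM, GN, JL, JM, LN, MN
  2-simplices (20): ABJ, ABN, AEF, AEL, AFJ, ALN, BDE, BDG, BEM, BGN, BJM, DEL, DGM, DJL, DJM, EFM, FJL, FLN, FMN, GMN

Hence C_0 ≅ Z^10, C_1 ≅ Z^30, C_2 ≅ Z^20.

Boundary ∂_1: C_1 → C_0 sends each edge [p,q] (with p < q) to q − p.
The 10×30 boundary matrix has rank 9 and Smith normal form diag(1,1,1,1,1,1,1,1,1).

Boundary ∂_2: C_2 → C_1 acts by ∂[p,q,r] = [q,r] − [p,r] + [p,q]. For instance
  ∂EFM = FM − EM + EF,
  ∂BDE = DE − BE + BD.
As a 30×20 matrix over Z this has rank 20, with invariant factors (1,1,1,1,1,1,1,1,1,1,1,1,1,1,1,1,1,1,1,2).

Reading off H_k = ker ∂_k / im ∂_{k+1}:

  H_0: rank C_0 − rank ∂_1 = 10 − 9 = 1, and the invariant factors of ∂_1 are all 1, so H_0 ≅ Z.
  H_1: rank ker ∂_1 − rank ∂_2 = (30 − 9) − 20 = 1, and ∂_2 has invariant factor 2 > 1, so H_1 ≅ Z × Z/2.
  H_2: rank ker ∂_2 − rank ∂_3 = (20 − 20) − 0 = 0, and there is no ∂_3, so H_2 ≅ 0.

As a check, the Euler characteristic is 10 − 30 + 20 = 0, which agrees with 1 − 1 + 0 = 0.

Hence the Betti numbers are b_0 = 1, b_1 = 1, b_2 = 0.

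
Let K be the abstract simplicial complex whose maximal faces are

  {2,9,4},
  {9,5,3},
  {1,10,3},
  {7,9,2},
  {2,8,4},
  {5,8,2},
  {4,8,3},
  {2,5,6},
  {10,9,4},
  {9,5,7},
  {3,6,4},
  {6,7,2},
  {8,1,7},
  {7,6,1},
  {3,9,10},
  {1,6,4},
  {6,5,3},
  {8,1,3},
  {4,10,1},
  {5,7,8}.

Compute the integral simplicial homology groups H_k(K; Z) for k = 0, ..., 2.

H_0 = Z,  H_1 = Z ⊕ Z/2Z,  H_2 = 0.

K has 10 vertices, 30 edges, 20 triangles.
rank ∂_0 = 0, rank ∂_1 = 9 ⇒ b_0 = 10 − 0 − 9 = 1; all invariant factors of ∂_1 are 1 so no torsion. So H_0 = Z.
rank ∂_1 = 9, rank ∂_2 = 20 ⇒ b_1 = 30 − 9 − 20 = 1; ∂_2 has invariant factor(s) [2] giving torsion. So H_1 = Z ⊕ Z/2Z.
rank ∂_2 = 20, rank ∂_3 = 0 ⇒ b_2 = 20 − 20 − 0 = 0. So H_2 = 0.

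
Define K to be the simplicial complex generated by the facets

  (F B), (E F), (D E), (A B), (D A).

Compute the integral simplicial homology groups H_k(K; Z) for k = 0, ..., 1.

H_0 ≅ Z,  H_1 ≅ Z.

K has 5 vertices, 5 edges.
rank ∂_0 = 0, rank ∂_1 = 4 ⇒ b_0 = 5 − 0 − 4 = 1; all invariant factors of ∂_1 are 1 so no torsion. So H_0 = Z.
rank ∂_1 = 4, rank ∂_2 = 0 ⇒ b_1 = 5 − 4 − 0 = 1. So H_1 = Z.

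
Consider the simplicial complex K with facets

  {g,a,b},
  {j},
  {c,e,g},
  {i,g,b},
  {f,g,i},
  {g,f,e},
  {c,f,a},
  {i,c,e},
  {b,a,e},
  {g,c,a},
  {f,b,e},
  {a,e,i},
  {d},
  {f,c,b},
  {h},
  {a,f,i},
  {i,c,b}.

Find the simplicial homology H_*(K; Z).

Take the total order a < b < c < d < e < f < g < h < i < j on the vertex set. Then K (dimension 2) consists of the simplices:

  0-simplices (10): a, b, c, d, e, f, g, h, i, j
  1-simplices (21): ab, ac, ae, af, ag, ai, bc, be, bf, bg, bi, ce, cf, cg, ci, ef, eg, ei, fg, fi, gi
  2-simplices (14): abe, abg, acf, acg, aei, afi, bcf, bci, bef, bgi, ceg, cei, efg, fgi

Hence C_0 ≅ Z^10, C_1 ≅ Z^21, C_2 ≅ Z^14.

Boundary ∂_1: C_1 → C_0 is given by ∂[p,q] = [q] − [p]. For instance
  ∂ai = i − a.
As a 10×21 matrix over Z this has rank 6, with invariant factors (1,1,1,1,1,1).

Boundary ∂_2: C_2 → C_1 maps a triangle to the signed sum of its edges. For instance
  ∂bef = ef − bf + be,
  ∂ceg = eg − cg + ce.
As a 21×14 matrix over Z this has rank 13, with invariant factors (1,1,1,1,1,1,1,1,1,1,1,1,1).

Computing H_k = (kernel of ∂_k) / (image of ∂_{k+1}):

  H_0: rank C_0 − rank ∂_1 = 10 − 6 = 4, and the invariant factors of ∂_1 are all 1, so H_0 = Z^4.
  H_1: rank ker ∂_1 − rank ∂_2 = (21 − 6) − 13 = 2, and the invariant factors of ∂_2 are all 1, so H_1 = Z^2.
  H_2: rank ker ∂_2 − rank ∂_3 = (14 − 13) − 0 = 1, and there is no ∂_3, so H_2 = Z.

H_0 = Z^4,  H_1 = Z^2,  H_2 = Z.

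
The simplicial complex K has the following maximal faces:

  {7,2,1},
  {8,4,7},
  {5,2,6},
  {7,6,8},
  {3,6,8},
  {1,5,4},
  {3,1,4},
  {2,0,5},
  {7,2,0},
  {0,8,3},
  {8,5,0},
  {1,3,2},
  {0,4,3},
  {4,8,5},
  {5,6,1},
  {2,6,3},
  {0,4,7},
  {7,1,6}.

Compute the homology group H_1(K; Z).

K has 9 vertices, 27 edges, 18 triangles.
rank ∂_1 = 8, rank ∂_2 = 18 ⇒ b_1 = 27 − 8 − 18 = 1; ∂_2 has invariant factor(s) [2] giving torsion. So H_1 = Z ⊕ Z/2Z.

H_1 = Z ⊕ Z/2Z.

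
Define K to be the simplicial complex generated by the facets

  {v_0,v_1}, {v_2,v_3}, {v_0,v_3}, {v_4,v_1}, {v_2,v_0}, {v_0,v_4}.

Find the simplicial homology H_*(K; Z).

H_0 ≅ Z,  H_1 ≅ Z^2.

Fix the vertex order v_0 < v_1 < v_2 < v_3 < v_4 and write every simplex with vertices in increasing order. Then dim K = 1 and the simplices of K are:

  0-simplices (5): [v_0], [v_1], [v_2], [v_3], [v_4]
  1-simplices (6): [v_0,v_1], [v_0,v_2], [v_0,v_3], [v_0,v_4], [v_1,v_4], [v_2,v_3]

giving chain groups C_0 ≅ Z^5, C_1 ≅ Z^6.

The boundary map ∂_1: C_1 → C_0 maps an edge to its endpoints' difference, ∂[p,q] = q − p.
This gives a 5×6 integer matrix of rank 4; reducing to Smith normal form yields diagonal entries (1,1,1,1).

Now H_k = ker ∂_k / im ∂_{k+1}, so:

  H_0: rank C_0 − rank ∂_1 = 5 − 4 = 1, and the invariant factors of ∂_1 are all 1, so H_0 = Z.
  H_1: rank ker ∂_1 − rank ∂_2 = (6 − 4) − 0 = 2, and there is no ∂_2, so H_1 = Z^2.

As a check, the Euler characteristic is 5 − 6 = -1, which agrees with 1 − 2 = -1.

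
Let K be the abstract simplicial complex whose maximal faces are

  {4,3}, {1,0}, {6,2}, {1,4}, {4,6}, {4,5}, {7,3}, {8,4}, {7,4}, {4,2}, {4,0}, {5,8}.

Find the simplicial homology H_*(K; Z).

Order the vertices as 0 < 1 < 2 < 3 < 4 < 5 < 6 < 7 < 8. Listing each simplex with vertices in this order, K has dimension 1 with simplices:

  0-simplices (9): [0], [1], [2], [3], [4], [5], [6], [7], [8]
  1-simplices (12): [0,1], [0,4], [1,4], [2,4], [2,6], [3,4], [3,7], [4,5], [4,6], [4,7], [4,8], [5,8]

Hence C_0 ≅ Z^9, C_1 ≅ Z^12.

Boundary ∂_1: C_1 → C_0 sends each edge [p,q] (with p < q) to q − p.
The resulting 9×12 matrix has rank 8, and its Smith normal form has invariant factors (1,1,1,1,1,1,1,1).

Now H_k = ker ∂_k / im ∂_{k+1}, so:

  H_0: rank C_0 − rank ∂_1 = 9 − 8 = 1, and the invariant factors of ∂_1 are all 1, so H_0 ≅ Z.
  H_1: rank ker ∂_1 − rank ∂_2 = (12 − 8) − 0 = 4, and there is no ∂_2, so H_1 ≅ Z^4.

(K is a triangulation of a wedge of 4 circles.)

H_0 ≅ Z,  H_1 ≅ Z^4.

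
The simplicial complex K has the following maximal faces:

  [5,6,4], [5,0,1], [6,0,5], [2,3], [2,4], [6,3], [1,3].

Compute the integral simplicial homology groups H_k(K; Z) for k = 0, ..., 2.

H_0 = Z,  H_1 = Z^2,  H_2 = 0.

We work with the vertex ordering 0 < 1 < 2 < 3 < 4 < 5 < 6. The simplices of K, each written with vertices in increasing order, are:

  0-simplices (7): [0], [1], [2], [3], [4], [5], [6]
  1-simplices (11): [0,1], [0,5], [0,6], [1,3], [1,5], [2,3], [2,4], [3,6], [4,5], [4,6], [5,6]
  2-simplices (3): [0,1,5], [0,5,6], [4,5,6]

so the chain groups are C_0 ≅ Z^7, C_1 ≅ Z^11, C_2 ≅ Z^3.

∂_1: C_1 → C_0 is given by ∂[p,q] = [q] − [p]. For instance
  ∂[2,3] = [3] − [2].
The 7×11 boundary matrix has rank 6 and Smith normal form diag(1,1,1,1,1,1).

∂_2: C_2 → C_1 maps a triangle to the signed sum of its edges. For instance
  ∂[4,5,6] = [5,6] − [4,6] + [4,5],
  ∂[0,5,6] = [5,6] − [0,6] + [0,5].
As a 11×3 matrix over Z this has rank 3, with invariant factors (1,1,1).

Now H_k = ker ∂_k / im ∂_{k+1}, so:

  H_0: rank C_0 − rank ∂_1 = 7 − 6 = 1, and the invariant factors of ∂_1 are all 1, so H_0 ≅ Z.
  H_1: rank ker ∂_1 − rank ∂_2 = (11 − 6) − 3 = 2, and the invariant factors of ∂_2 are all 1, so H_1 ≅ Z^2.
  H_2: rank ker ∂_2 − rank ∂_3 = (3 − 3) − 0 = 0, and there is no ∂_3, so H_2 ≅ 0.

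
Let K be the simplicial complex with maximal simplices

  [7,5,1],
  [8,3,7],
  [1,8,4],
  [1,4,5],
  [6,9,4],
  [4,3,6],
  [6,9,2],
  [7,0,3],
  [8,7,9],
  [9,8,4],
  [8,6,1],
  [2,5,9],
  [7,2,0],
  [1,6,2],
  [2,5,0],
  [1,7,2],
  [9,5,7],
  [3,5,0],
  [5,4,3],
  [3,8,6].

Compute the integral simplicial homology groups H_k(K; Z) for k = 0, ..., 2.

H_0 ≅ Z,  H_1 ≅ Z ⊕ Z/2Z,  H_2 = 0.

Order the vertices as 0 < 1 < 2 < 3 < 4 < 5 < 6 < 7 < 8 < 9. Listing each simplex with vertices in this order, K has dimension 2 with simplices:

  0-simplices (10): [0], [1], [2], [3], [4], [5], [6], [7], [8], [9]
  1-simplices (30): (30 of them)
  2-simplices (20): (20 of them)

giving chain groups C_0 ≅ Z^10, C_1 ≅ Z^30, C_2 ≅ Z^20.

The boundary map ∂_1: C_1 → C_0 is given by ∂[p,q] = [q] − [p]. For instance
  ∂[2,7] = [7] − [2].
The 10×30 boundary matrix has rank 9 and Smith normal form diag(1,1,1,1,1,1,1,1,1).

The boundary map ∂_2: C_2 → C_1 maps a triangle to the signed sum of its edges. For instance
  ∂[4,6,9] = [6,9] − [4,9] + [4,6],
  ∂[0,2,7] = [2,7] − [0,7] + [0,2].
This gives a 30×20 integer matrix of rank 20; reducing to Smith normal form yields diagonal entries (1,1,1,1,1,1,1,1,1,1,1,1,1,1,1,1,1,1,1,2).

From H_k ≅ ker(∂_k) / im(∂_{k+1}) we obtain:

  H_0: rank C_0 − rank ∂_1 = 10 − 9 = 1, and the invariant factors of ∂_1 are all 1, so H_0 = Z.
  H_1: rank ker ∂_1 − rank ∂_2 = (30 − 9) − 20 = 1, and ∂_2 has invariant factor 2 > 1, so H_1 = Z ⊕ Z/2Z.
  H_2: rank ker ∂_2 − rank ∂_3 = (20 − 20) − 0 = 0, and there is no ∂_3, so H_2 = 0.

As a check, the Euler characteristic is 10 − 30 + 20 = 0, which agrees with 1 − 1 + 0 = 0.
(K is a triangulation of the Klein bottle.)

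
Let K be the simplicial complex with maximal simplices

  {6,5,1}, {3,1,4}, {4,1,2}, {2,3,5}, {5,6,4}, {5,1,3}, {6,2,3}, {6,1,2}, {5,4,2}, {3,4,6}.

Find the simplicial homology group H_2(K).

H_2 = 0.

Fix the vertex order 1 < 2 < 3 < 4 < 5 < 6 and write every simplex with vertices in increasing order. Then dim K = 2 and the simplices of K are:

  0-simplices (6): [1], [2], [3], [4], [5], [6]
  1-simplices (15): [1,2], [1,3], [1,4], [1,5], [1,6], [2,3], [2,4], [2,5], [2,6], [3,4], [3,5], [3,6], [4,5], [4,6], [5,6]
  2-simplices (10): [1,2,4], [1,2,6], [1,3,4], [1,3,5], [1,5,6], [2,3,5], [2,3,6], [2,4,5], [3,4,6], [4,5,6]

Hence C_0 ≅ Z^6, C_1 ≅ Z^15, C_2 ≅ Z^10.

Boundary ∂_1: C_1 → C_0 maps an edge to its endpoints' difference, ∂[p,q] = q − p. For instance
  ∂[1,5] = [5] − [1].
The resulting 6×15 matrix has rank 5, and its Smith normal form has invariant factors (1,1,1,1,1).

Boundary ∂_2: C_2 → C_1 sends each 2-simplex [p,q,r] to [q,r] − [p,r] + [p,q]. For instance
  ∂[1,5,6] = [5,6] − [1,6] + [1,5],
  ∂[3,4,6] = [4,6] − [3,6] + [3,4].
This gives a 15×10 integer matrix of rank 10; reducing to Smith normal form yields diagonal entries (1,1,1,1,1,1,1,1,1,2).

Reading off H_k = ker ∂_k / im ∂_{k+1}:

  H_2: rank ker ∂_2 − rank ∂_3 = (10 − 10) − 0 = 0, and there is no ∂_3, so H_2 ≅ 0.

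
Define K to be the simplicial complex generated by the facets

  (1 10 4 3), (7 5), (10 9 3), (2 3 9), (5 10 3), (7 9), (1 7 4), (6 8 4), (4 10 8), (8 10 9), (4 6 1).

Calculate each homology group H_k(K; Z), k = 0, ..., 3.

H_0 = Z,  H_1 = Z^2,  H_2 = 0,  H_3 = 0.

K has 10 vertices, 22 edges, 12 triangles, 1 3-simplex.
rank ∂_0 = 0, rank ∂_1 = 9 ⇒ b_0 = 10 − 0 − 9 = 1; all invariant factors of ∂_1 are 1 so no torsion. So H_0 = Z.
rank ∂_1 = 9, rank ∂_2 = 11 ⇒ b_1 = 22 − 9 − 11 = 2; all invariant factors of ∂_2 are 1 so no torsion. So H_1 = Z^2.
rank ∂_2 = 11, rank ∂_3 = 1 ⇒ b_2 = 12 − 11 − 1 = 0; all invariant factors of ∂_3 are 1 so no torsion. So H_2 = 0.
rank ∂_3 = 1, rank ∂_4 = 0 ⇒ b_3 = 1 − 1 − 0 = 0. So H_3 = 0.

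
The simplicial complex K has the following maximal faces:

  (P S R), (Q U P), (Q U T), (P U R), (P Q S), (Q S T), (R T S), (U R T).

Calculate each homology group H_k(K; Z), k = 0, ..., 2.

K has 6 vertices, 12 edges, 8 triangles.
rank ∂_0 = 0, rank ∂_1 = 5 ⇒ b_0 = 6 − 0 − 5 = 1; all invariant factors of ∂_1 are 1 so no torsion. So H_0 ≅ Z.
rank ∂_1 = 5, rank ∂_2 = 7 ⇒ b_1 = 12 − 5 − 7 = 0; all invariant factors of ∂_2 are 1 so no torsion. So H_1 ≅ 0.
rank ∂_2 = 7, rank ∂_3 = 0 ⇒ b_2 = 8 − 7 − 0 = 1. So H_2 ≅ Z.

H_0 ≅ Z,  H_1 = 0,  H_2 ≅ Z.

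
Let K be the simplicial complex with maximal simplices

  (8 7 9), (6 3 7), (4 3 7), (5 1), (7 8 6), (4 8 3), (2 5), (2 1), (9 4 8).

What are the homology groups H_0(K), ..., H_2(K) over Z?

H_0 ≅ Z^2,  H_1 ≅ Z^2,  H_2 = 0.

Order the vertices as 1 < 2 < 3 < 4 < 5 < 6 < 7 < 8 < 9. Listing each simplex with vertices in this order, K has dimension 2 with simplices:

  0-simplices (9): [1], [2], [3], [4], [5], [6], [7], [8], [9]
  1-simplices (15): [1,2], [1,5], [2,5], [3,4], [3,6], [3,7], [3,8], [4,7], [4,8], [4,9], [6,7], [6,8], [7,8], [7,9], [8,9]
  2-simplices (6): [3,4,7], [3,4,8], [3,6,7], [4,8,9], [6,7,8], [7,8,9]

Hence C_0 ≅ Z^9, C_1 ≅ Z^15, C_2 ≅ Z^6.

∂_1: C_1 → C_0 maps an edge to its endpoints' difference, ∂[p,q] = q − p. For instance
  ∂[3,6] = [6] − [3].
This gives a 9×15 integer matrix of rank 7; reducing to Smith normal form yields diagonal entries (1,1,1,1,1,1,1).

∂_2: C_2 → C_1 maps a triangle to the signed sum of its edges. For instance
  ∂[6,7,8] = [7,8] − [6,8] + [6,7],
  ∂[3,4,8] = [4,8] − [3,8] + [3,4].
The 15×6 boundary matrix has rank 6 and Smith normal form diag(1,1,1,1,1,1).

From H_k ≅ ker(∂_k) / im(∂_{k+1}) we obtain:

  H_0: rank C_0 − rank ∂_1 = 9 − 7 = 2, and the invariant factors of ∂_1 are all 1, so H_0 ≅ Z^2.
  H_1: rank ker ∂_1 − rank ∂_2 = (15 − 7) − 6 = 2, and the invariant factors of ∂_2 are all 1, so H_1 ≅ Z^2.
  H_2: rank ker ∂_2 − rank ∂_3 = (6 − 6) − 0 = 0, and there is no ∂_3, so H_2 ≅ 0.

As a check, the Euler characteristic is 9 − 15 + 6 = 0, which agrees with 2 − 2 + 0 = 0.
(K is a triangulation of the disjoint union of the circle S^1 and the cylinder S^1 x I.)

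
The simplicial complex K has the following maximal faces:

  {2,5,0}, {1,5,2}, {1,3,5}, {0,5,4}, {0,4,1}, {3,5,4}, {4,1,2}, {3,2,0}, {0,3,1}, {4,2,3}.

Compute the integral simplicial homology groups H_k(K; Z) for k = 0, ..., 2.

Take the total order 0 < 1 < 2 < 3 < 4 < 5 on the vertex set. Then K (dimension 2) consists of the simplices:

  0-simplices (6): [0], [1], [2], [3], [4], [5]
  1-simplices (15): [0,1], [0,2], [0,3], [0,4], [0,5], [1,2], [1,3], [1,4], [1,5], [2,3], [2,4], [2,5], [3,4], [3,5], [4,5]
  2-simplices (10): [0,1,3], [0,1,4], [0,2,3], [0,2,5], [0,4,5], [1,2,4], [1,2,5], [1,3,5], [2,3,4], [3,4,5]

Hence C_0 ≅ Z^6, C_1 ≅ Z^15, C_2 ≅ Z^10.

∂_1: C_1 → C_0 sends each edge [p,q] (with p < q) to q − p.
This gives a 6×15 integer matrix of rank 5; reducing to Smith normal form yields diagonal entries (1,1,1,1,1).

∂_2: C_2 → C_1 sends each 2-simplex [p,q,r] to [q,r] − [p,r] + [p,q]. For instance
  ∂[2,3,4] = [3,4] − [2,4] + [2,3],
  ∂[0,2,5] = [2,5] − [0,5] + [0,2].
This gives a 15×10 integer matrix of rank 10; reducing to Smith normal form yields diagonal entries (1,1,1,1,1,1,1,1,1,2).

Computing H_k = (kernel of ∂_k) / (image of ∂_{k+1}):

  H_0: rank C_0 − rank ∂_1 = 6 − 5 = 1, and the invariant factors of ∂_1 are all 1, so H_0 = Z.
  H_1: rank ker ∂_1 − rank ∂_2 = (15 − 5) − 10 = 0, and ∂_2 has invariant factor 2 > 1, so H_1 = Z_2.
  H_2: rank ker ∂_2 − rank ∂_3 = (10 − 10) − 0 = 0, and there is no ∂_3, so H_2 = 0.

(K is a triangulation of the real projective plane RP^2.)

H_0 = Z,  H_1 = Z_2,  H_2 = 0.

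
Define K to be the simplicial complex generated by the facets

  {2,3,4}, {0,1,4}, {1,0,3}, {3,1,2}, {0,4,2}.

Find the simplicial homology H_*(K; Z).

H_0 = Z,  H_1 = Z,  H_2 = 0.

Take the total order 0 < 1 < 2 < 3 < 4 on the vertex set. Then K (dimension 2) consists of the simplices:

  0-simplices (5): [0], [1], [2], [3], [4]
  1-simplices (10): [0,1], [0,2], [0,3], [0,4], [1,2], [1,3], [1,4], [2,3], [2,4], [3,4]
  2-simplices (5): [0,1,3], [0,1,4], [0,2,4], [1,2,3], [2,3,4]

so the chain groups are C_0 ≅ Z^5, C_1 ≅ Z^10, C_2 ≅ Z^5.

Boundary ∂_1: C_1 → C_0 sends each edge [p,q] (with p < q) to q − p. For instance
  ∂[1,4] = [4] − [1].
As a 5×10 matrix over Z this has rank 4, with invariant factors (1,1,1,1).

The boundary map ∂_2: C_2 → C_1 acts by ∂[p,q,r] = [q,r] − [p,r] + [p,q]. For instance
  ∂[0,1,4] = [1,4] − [0,4] + [0,1],
  ∂[0,2,4] = [2,4] − [0,4] + [0,2].
As a 10×5 matrix over Z this has rank 5, with invariant factors (1,1,1,1,1).

From H_k ≅ ker(∂_k) / im(∂_{k+1}) we obtain:

  H_0: rank C_0 − rank ∂_1 = 5 − 4 = 1, and the invariant factors of ∂_1 are all 1, so H_0 = Z.
  H_1: rank ker ∂_1 − rank ∂_2 = (10 − 4) − 5 = 1, and the invariant factors of ∂_2 are all 1, so H_1 = Z.
  H_2: rank ker ∂_2 − rank ∂_3 = (5 − 5) − 0 = 0, and there is no ∂_3, so H_2 = 0.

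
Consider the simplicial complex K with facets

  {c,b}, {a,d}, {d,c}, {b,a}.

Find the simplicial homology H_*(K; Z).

K has 4 vertices, 4 edges.
rank ∂_0 = 0, rank ∂_1 = 3 ⇒ b_0 = 4 − 0 − 3 = 1; all invariant factors of ∂_1 are 1 so no torsion. So H_0 ≅ Z.
rank ∂_1 = 3, rank ∂_2 = 0 ⇒ b_1 = 4 − 3 − 0 = 1. So H_1 ≅ Z.

H_0 = Z,  H_1 = Z.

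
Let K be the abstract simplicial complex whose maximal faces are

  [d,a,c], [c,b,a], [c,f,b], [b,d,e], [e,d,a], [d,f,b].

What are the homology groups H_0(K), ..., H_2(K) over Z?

Order the vertices as a < b < c < d < e < f. Listing each simplex with vertices in this order, K has dimension 2 with simplices:

  0-simplices (6): a, b, c, d, e, f
  1-simplices (12): ab, ac, ad, ae, bc, bd, be, bf, cd, cf, de, df
  2-simplices (6): abc, acd, ade, bcf, bde, bdf

so the chain groups are C_0 ≅ Z^6, C_1 ≅ Z^12, C_2 ≅ Z^6.

Boundary ∂_1: C_1 → C_0 is given by ∂[p,q] = [q] − [p]. For instance
  ∂bf = f − b.
The resulting 6×12 matrix has rank 5, and its Smith normal form has invariant factors (1,1,1,1,1).

Boundary ∂_2: C_2 → C_1 maps a triangle to the signed sum of its edges. For instance
  ∂bde = de − be + bd,
  ∂abc = bc − ac + ab.
The resulting 12×6 matrix has rank 6, and its Smith normal form has invariant factors (1,1,1,1,1,1).

Reading off H_k = ker ∂_k / im ∂_{k+1}:

  H_0: rank C_0 − rank ∂_1 = 6 − 5 = 1, and the invariant factors of ∂_1 are all 1, so H_0 = Z.
  H_1: rank ker ∂_1 − rank ∂_2 = (12 − 5) − 6 = 1, and the invariant factors of ∂_2 are all 1, so H_1 = Z.
  H_2: rank ker ∂_2 − rank ∂_3 = (6 − 6) − 0 = 0, and there is no ∂_3, so H_2 = 0.

H_0 ≅ Z,  H_1 ≅ Z,  H_2 = 0.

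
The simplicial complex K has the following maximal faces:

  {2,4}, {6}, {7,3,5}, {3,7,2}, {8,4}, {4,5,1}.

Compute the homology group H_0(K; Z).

H_0 ≅ Z^2.

We work with the vertex ordering 1 < 2 < 3 < 4 < 5 < 6 < 7 < 8. The simplices of K, each written with vertices in increasing order, are:

  0-simplices (8): [1], [2], [3], [4], [5], [6], [7], [8]
  1-simplices (10): [1,4], [1,5], [2,3], [2,4], [2,7], [3,5], [3,7], [4,5], [4,8], [5,7]
  2-simplices (3): [1,4,5], [2,3,7], [3,5,7]

so the chain groups are C_0 ≅ Z^8, C_1 ≅ Z^10, C_2 ≅ Z^3.

The boundary map ∂_1: C_1 → C_0 maps an edge to its endpoints' difference, ∂[p,q] = q − p.
The 8×10 boundary matrix has rank 6 and Smith normal form diag(1,1,1,1,1,1).

Boundary ∂_2: C_2 → C_1 acts by ∂[p,q,r] = [q,r] − [p,r] + [p,q]. For instance
  ∂[3,5,7] = [5,7] − [3,7] + [3,5],
  ∂[2,3,7] = [3,7] − [2,7] + [2,3].
The resulting 10×3 matrix has rank 3, and its Smith normal form has invariant factors (1,1,1).

Reading off H_k = ker ∂_k / im ∂_{k+1}:

  H_0: rank C_0 − rank ∂_1 = 8 − 6 = 2, and the invariant factors of ∂_1 are all 1, so H_0 ≅ Z^2.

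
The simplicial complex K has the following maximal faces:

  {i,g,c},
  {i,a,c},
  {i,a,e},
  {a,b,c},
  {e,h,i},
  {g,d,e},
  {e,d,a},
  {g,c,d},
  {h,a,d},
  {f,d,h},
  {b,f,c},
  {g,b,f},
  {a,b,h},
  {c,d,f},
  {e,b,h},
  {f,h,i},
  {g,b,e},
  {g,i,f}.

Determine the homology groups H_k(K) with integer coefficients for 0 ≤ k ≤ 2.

H_0 = Z,  H_1 = Z ⊕ Z/2,  H_2 = 0.

Order the vertices as a < b < c < d < e < f < g < h < i. Listing each simplex with vertices in this order, K has dimension 2 with simplices:

  0-simplices (9): a, b, c, d, e, f, g, h, i
  1-simplices (27): ab, ac, ad, ae, ah, ai, bc, be, bf, bg, bh, cd, cf, cg, ci, de, df, dg, dh, eg, eh, ei, fg, fh, fi, gi, hi
  2-simplices (18): abc, abh, aci, ade, adh, aei, bcf, beg, beh, bfg, cdf, cdg, cgi, deg, dfh, ehi, fgi, fhi

giving chain groups C_0 ≅ Z^9, C_1 ≅ Z^27, C_2 ≅ Z^18.

Boundary ∂_1: C_1 → C_0 sends each edge [p,q] (with p < q) to q − p.
The 9×27 boundary matrix has rank 8 and Smith normal form diag(1,1,1,1,1,1,1,1).

∂_2: C_2 → C_1 acts by ∂[p,q,r] = [q,r] − [p,r] + [p,q]. For instance
  ∂fgi = gi − fi + fg,
  ∂bcf = cf − bf + bc.
As a 27×18 matrix over Z this has rank 18, with invariant factors (1,1,1,1,1,1,1,1,1,1,1,1,1,1,1,1,1,2).

From H_k ≅ ker(∂_k) / im(∂_{k+1}) we obtain:

  H_0: rank C_0 − rank ∂_1 = 9 − 8 = 1, and the invariant factors of ∂_1 are all 1, so H_0 ≅ Z.
  H_1: rank ker ∂_1 − rank ∂_2 = (27 − 8) − 18 = 1, and ∂_2 has invariant factor 2 > 1, so H_1 ≅ Z ⊕ Z/2.
  H_2: rank ker ∂_2 − rank ∂_3 = (18 − 18) − 0 = 0, and there is no ∂_3, so H_2 ≅ 0.

(K is a triangulation of the Klein bottle.)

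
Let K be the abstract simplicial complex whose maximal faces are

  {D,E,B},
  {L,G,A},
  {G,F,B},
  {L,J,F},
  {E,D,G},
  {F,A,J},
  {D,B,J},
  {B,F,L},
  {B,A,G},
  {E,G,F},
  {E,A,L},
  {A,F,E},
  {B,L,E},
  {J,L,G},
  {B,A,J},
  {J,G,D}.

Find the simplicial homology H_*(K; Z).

H_0 ≅ Z,  H_1 ≅ Z^2,  H_2 ≅ Z.

Order the vertices as A < B < D < E < F < G < J < L. Listing each simplex with vertices in this order, K has dimension 2 with simplices:

  0-simplices (8): A, B, D, E, F, G, J, L
  1-simplices (24): AB, AE, AF, AG, AJ, AL, BD, BE, BF, BG, BJ, BL, DE, DG, DJ, EF, EG, EL, FG, FJ, FL, GJ, GL, JL
  2-simplices (16): ABG, ABJ, AEF, AEL, AFJ, AGL, BDE, BDJ, BEL, BFG, BFL, DEG, DGJ, EFG, FJL, GJL

Hence C_0 ≅ Z^8, C_1 ≅ Z^24, C_2 ≅ Z^16.

Boundary ∂_1: C_1 → C_0 is given by ∂[p,q] = [q] − [p]. For instance
  ∂DJ = J − D.
The 8×24 boundary matrix has rank 7 and Smith normal form diag(1,1,1,1,1,1,1).

The boundary map ∂_2: C_2 → C_1 acts by ∂[p,q,r] = [q,r] − [p,r] + [p,q]. For instance
  ∂ABJ = BJ − AJ + AB,
  ∂BDJ = DJ − BJ + BD.
This gives a 24×16 integer matrix of rank 15; reducing to Smith normal form yields diagonal entries (1,1,1,1,1,1,1,1,1,1,1,1,1,1,1).

Reading off H_k = ker ∂_k / im ∂_{k+1}:

  H_0: rank C_0 − rank ∂_1 = 8 − 7 = 1, and the invariant factors of ∂_1 are all 1, so H_0 = Z.
  H_1: rank ker ∂_1 − rank ∂_2 = (24 − 7) − 15 = 2, and the invariant factors of ∂_2 are all 1, so H_1 = Z^2.
  H_2: rank ker ∂_2 − rank ∂_3 = (16 − 15) − 0 = 1, and there is no ∂_3, so H_2 = Z.

(K is a triangulation of the torus T^2.)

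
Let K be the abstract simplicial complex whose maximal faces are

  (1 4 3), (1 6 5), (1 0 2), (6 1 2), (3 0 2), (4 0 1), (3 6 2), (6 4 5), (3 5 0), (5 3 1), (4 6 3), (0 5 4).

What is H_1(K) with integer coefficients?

Take the total order 0 < 1 < 2 < 3 < 4 < 5 < 6 on the vertex set. Then K (dimension 2) consists of the simplices:

  0-simplices (7): [0], [1], [2], [3], [4], [5], [6]
  1-simplices (18): [0,1], [0,2], [0,3], [0,4], [0,5], [1,2], [1,3], [1,4], [1,5], [1,6], [2,3], [2,6], [3,4], [3,5], [3,6], [4,5], [4,6], [5,6]
  2-simplices (12): [0,1,2], [0,1,4], [0,2,3], [0,3,5], [0,4,5], [1,2,6], [1,3,4], [1,3,5], [1,5,6], [2,3,6], [3,4,6], [4,5,6]

so the chain groups are C_0 ≅ Z^7, C_1 ≅ Z^18, C_2 ≅ Z^12.

∂_1: C_1 → C_0 maps an edge to its endpoints' difference, ∂[p,q] = q − p.
This gives a 7×18 integer matrix of rank 6; reducing to Smith normal form yields diagonal entries (1,1,1,1,1,1).

∂_2: C_2 → C_1 maps a triangle to the signed sum of its edges. For instance
  ∂[1,3,5] = [3,5] − [1,5] + [1,3],
  ∂[0,3,5] = [3,5] − [0,5] + [0,3].
This gives a 18×12 integer matrix of rank 12; reducing to Smith normal form yields diagonal entries (1,1,1,1,1,1,1,1,1,1,1,2).

Now H_k = ker ∂_k / im ∂_{k+1}, so:

  H_1: rank ker ∂_1 − rank ∂_2 = (18 − 6) − 12 = 0, and ∂_2 has invariant factor 2 > 1, so H_1 ≅ Z/2.

H_1 = Z/2.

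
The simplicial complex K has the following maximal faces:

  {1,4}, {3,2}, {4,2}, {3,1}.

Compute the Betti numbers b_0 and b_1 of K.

b_0 = 1, b_1 = 1.

Take the total order 1 < 2 < 3 < 4 on the vertex set. Then K (dimension 1) consists of the simplices:

  0-simplices (4): [1], [2], [3], [4]
  1-simplices (4): [1,3], [1,4], [2,3], [2,4]

giving chain groups C_0 ≅ Z^4, C_1 ≅ Z^4.

The boundary map ∂_1: C_1 → C_0 maps an edge to its endpoints' difference, ∂[p,q] = q − p. For instance
  ∂[2,3] = [3] − [2].
This gives a 4×4 integer matrix of rank 3; reducing to Smith normal form yields diagonal entries (1,1,1).

Now H_k = ker ∂_k / im ∂_{k+1}, so:

  H_0: rank C_0 − rank ∂_1 = 4 − 3 = 1, and the invariant factors of ∂_1 are all 1, so H_0 ≅ Z.
  H_1: rank ker ∂_1 − rank ∂_2 = (4 − 3) − 0 = 1, and there is no ∂_2, so H_1 ≅ Z.

As a check, the Euler characteristic is 4 − 4 = 0, which agrees with 1 − 1 = 0.

Hence the Betti numbers are b_0 = 1, b_1 = 1.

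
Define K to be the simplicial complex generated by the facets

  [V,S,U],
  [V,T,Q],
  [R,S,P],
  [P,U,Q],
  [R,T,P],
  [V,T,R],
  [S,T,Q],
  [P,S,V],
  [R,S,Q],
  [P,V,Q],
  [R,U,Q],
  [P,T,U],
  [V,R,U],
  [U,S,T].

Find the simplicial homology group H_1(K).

K has 7 vertices, 21 edges, 14 triangles.
rank ∂_1 = 6, rank ∂_2 = 13 ⇒ b_1 = 21 − 6 − 13 = 2; all invariant factors of ∂_2 are 1 so no torsion. So H_1 ≅ Z^2.

H_1 ≅ Z^2.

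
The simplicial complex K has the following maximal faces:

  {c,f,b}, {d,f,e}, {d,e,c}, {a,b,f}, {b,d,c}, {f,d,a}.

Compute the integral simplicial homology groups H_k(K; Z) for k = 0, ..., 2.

K has 6 vertices, 12 edges, 6 triangles.
rank ∂_0 = 0, rank ∂_1 = 5 ⇒ b_0 = 6 − 0 − 5 = 1; all invariant factors of ∂_1 are 1 so no torsion. So H_0 = Z.
rank ∂_1 = 5, rank ∂_2 = 6 ⇒ b_1 = 12 − 5 − 6 = 1; all invariant factors of ∂_2 are 1 so no torsion. So H_1 = Z.
rank ∂_2 = 6, rank ∂_3 = 0 ⇒ b_2 = 6 − 6 − 0 = 0. So H_2 = 0.

H_0 ≅ Z,  H_1 ≅ Z,  H_2 = 0.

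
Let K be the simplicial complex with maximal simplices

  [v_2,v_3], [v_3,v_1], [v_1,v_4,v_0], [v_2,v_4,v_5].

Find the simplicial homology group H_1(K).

Take the total order v_0 < v_1 < v_2 < v_3 < v_4 < v_5 on the vertex set. Then K (dimension 2) consists of the simplices:

  0-simplices (6): [v_0], [v_1], [v_2], [v_3], [v_4], [v_5]
  1-simplices (8): [v_0,v_1], [v_0,v_4], [v_1,v_3], [v_1,v_4], [v_2,v_3], [v_2,v_4], [v_2,v_5], [v_4,v_5]
  2-simplices (2): [v_0,v_1,v_4], [v_2,v_4,v_5]

giving chain groups C_0 ≅ Z^6, C_1 ≅ Z^8, C_2 ≅ Z^2.

∂_1: C_1 → C_0 sends each edge [p,q] (with p < q) to q − p.
The 6×8 boundary matrix has rank 5 and Smith normal form diag(1,1,1,1,1).

The boundary map ∂_2: C_2 → C_1 sends each 2-simplex [p,q,r] to [q,r] − [p,r] + [p,q]. For instance
  ∂[v_2,v_4,v_5] = [v_4,v_5] − [v_2,v_5] + [v_2,v_4],
  ∂[v_0,v_1,v_4] = [v_1,v_4] − [v_0,v_4] + [v_0,v_1].
As a 8×2 matrix over Z this has rank 2, with invariant factors (1,1).

Computing H_k = (kernel of ∂_k) / (image of ∂_{k+1}):

  H_1: rank ker ∂_1 − rank ∂_2 = (8 − 5) − 2 = 1, and the invariant factors of ∂_2 are all 1, so H_1 = Z.

H_1 ≅ Z.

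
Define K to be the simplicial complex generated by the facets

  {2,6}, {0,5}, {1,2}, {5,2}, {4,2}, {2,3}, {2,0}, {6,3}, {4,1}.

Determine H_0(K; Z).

We work with the vertex ordering 0 < 1 < 2 < 3 < 4 < 5 < 6. The simplices of K, each written with vertices in increasing order, are:

  0-simplices (7): [0], [1], [2], [3], [4], [5], [6]
  1-simplices (9): [0,2], [0,5], [1,2], [1,4], [2,3], [2,4], [2,5], [2,6], [3,6]

so the chain groups are C_0 ≅ Z^7, C_1 ≅ Z^9.

Boundary ∂_1: C_1 → C_0 sends each edge [p,q] (with p < q) to q − p.
The resulting 7×9 matrix has rank 6, and its Smith normal form has invariant factors (1,1,1,1,1,1).

From H_k ≅ ker(∂_k) / im(∂_{k+1}) we obtain:

  H_0: rank C_0 − rank ∂_1 = 7 − 6 = 1, and the invariant factors of ∂_1 are all 1, so H_0 ≅ Z.

H_0 = Z.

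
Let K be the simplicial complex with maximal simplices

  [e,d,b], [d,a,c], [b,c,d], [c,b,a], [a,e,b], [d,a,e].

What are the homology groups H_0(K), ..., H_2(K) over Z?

H_0 ≅ Z,  H_1 = 0,  H_2 ≅ Z.

Fix the vertex order a < b < c < d < e and write every simplex with vertices in increasing order. Then dim K = 2 and the simplices of K are:

  0-simplices (5): a, b, c, d, e
  1-simplices (9): ab, ac, ad, ae, bc, bd, be, cd, de
  2-simplices (6): abc, abe, acd, ade, bcd, bde

so the chain groups are C_0 ≅ Z^5, C_1 ≅ Z^9, C_2 ≅ Z^6.

Boundary ∂_1: C_1 → C_0 is given by ∂[p,q] = [q] − [p].
As a 5×9 matrix over Z this has rank 4, with invariant factors (1,1,1,1).

Boundary ∂_2: C_2 → C_1 maps a triangle to the signed sum of its edges. For instance
  ∂ade = de − ae + ad,
  ∂acd = cd − ad + ac.
The 9×6 boundary matrix has rank 5 and Smith normal form diag(1,1,1,1,1).

Reading off H_k = ker ∂_k / im ∂_{k+1}:

  H_0: rank C_0 − rank ∂_1 = 5 − 4 = 1, and the invariant factors of ∂_1 are all 1, so H_0 = Z.
  H_1: rank ker ∂_1 − rank ∂_2 = (9 − 4) − 5 = 0, and the invariant factors of ∂_2 are all 1, so H_1 = 0.
  H_2: rank ker ∂_2 − rank ∂_3 = (6 − 5) − 0 = 1, and there is no ∂_3, so H_2 = Z.

As a check, the Euler characteristic is 5 − 9 + 6 = 2, which agrees with 1 − 0 + 1 = 2.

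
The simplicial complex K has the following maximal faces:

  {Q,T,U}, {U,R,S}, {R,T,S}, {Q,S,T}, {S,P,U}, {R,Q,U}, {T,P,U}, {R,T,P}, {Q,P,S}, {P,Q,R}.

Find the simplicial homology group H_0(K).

H_0 ≅ Z.

K has 6 vertices, 15 edges, 10 triangles.
rank ∂_0 = 0, rank ∂_1 = 5 ⇒ b_0 = 6 − 0 − 5 = 1; all invariant factors of ∂_1 are 1 so no torsion. So H_0 ≅ Z.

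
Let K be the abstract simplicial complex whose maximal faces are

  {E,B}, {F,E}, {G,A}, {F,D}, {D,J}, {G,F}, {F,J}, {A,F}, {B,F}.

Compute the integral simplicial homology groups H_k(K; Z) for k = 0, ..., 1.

Order the vertices as A < B < D < E < F < G < J. Listing each simplex with vertices in this order, K has dimension 1 with simplices:

  0-simplices (7): A, B, D, E, F, G, J
  1-simplices (9): AF, AG, BE, BF, DF, DJ, EF, FG, FJ

Hence C_0 ≅ Z^7, C_1 ≅ Z^9.

Boundary ∂_1: C_1 → C_0 is given by ∂[p,q] = [q] − [p].
As a 7×9 matrix over Z this has rank 6, with invariant factors (1,1,1,1,1,1).

Now H_k = ker ∂_k / im ∂_{k+1}, so:

  H_0: rank C_0 − rank ∂_1 = 7 − 6 = 1, and the invariant factors of ∂_1 are all 1, so H_0 ≅ Z.
  H_1: rank ker ∂_1 − rank ∂_2 = (9 − 6) − 0 = 3, and there is no ∂_2, so H_1 ≅ Z^3.

H_0 ≅ Z,  H_1 ≅ Z^3.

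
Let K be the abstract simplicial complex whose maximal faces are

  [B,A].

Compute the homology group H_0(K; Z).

K has 2 vertices, 1 edge.
rank ∂_0 = 0, rank ∂_1 = 1 ⇒ b_0 = 2 − 0 − 1 = 1; all invariant factors of ∂_1 are 1 so no torsion. So H_0 ≅ Z.

H_0 ≅ Z.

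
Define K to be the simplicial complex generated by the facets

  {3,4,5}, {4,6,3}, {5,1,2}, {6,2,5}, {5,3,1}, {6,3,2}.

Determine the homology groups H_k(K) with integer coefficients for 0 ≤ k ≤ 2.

H_0 ≅ Z,  H_1 ≅ Z,  H_2 = 0.

Take the total order 1 < 2 < 3 < 4 < 5 < 6 on the vertex set. Then K (dimension 2) consists of the simplices:

  0-simplices (6): [1], [2], [3], [4], [5], [6]
  1-simplices (12): [1,2], [1,3], [1,5], [2,3], [2,5], [2,6], [3,4], [3,5], [3,6], [4,5], [4,6], [5,6]
  2-simplices (6): [1,2,5], [1,3,5], [2,3,6], [2,5,6], [3,4,5], [3,4,6]

giving chain groups C_0 ≅ Z^6, C_1 ≅ Z^12, C_2 ≅ Z^6.

Boundary ∂_1: C_1 → C_0 maps an edge to its endpoints' difference, ∂[p,q] = q − p. For instance
  ∂[4,5] = [5] − [4].
The resulting 6×12 matrix has rank 5, and its Smith normal form has invariant factors (1,1,1,1,1).

Boundary ∂_2: C_2 → C_1 maps a triangle to the signed sum of its edges. For instance
  ∂[2,5,6] = [5,6] − [2,6] + [2,5],
  ∂[1,3,5] = [3,5] − [1,5] + [1,3].
The 12×6 boundary matrix has rank 6 and Smith normal form diag(1,1,1,1,1,1).

Now H_k = ker ∂_k / im ∂_{k+1}, so:

  H_0: rank C_0 − rank ∂_1 = 6 − 5 = 1, and the invariant factors of ∂_1 are all 1, so H_0 ≅ Z.
  H_1: rank ker ∂_1 − rank ∂_2 = (12 − 5) − 6 = 1, and the invariant factors of ∂_2 are all 1, so H_1 ≅ Z.
  H_2: rank ker ∂_2 − rank ∂_3 = (6 − 6) − 0 = 0, and there is no ∂_3, so H_2 ≅ 0.

As a check, the Euler characteristic is 6 − 12 + 6 = 0, which agrees with 1 − 1 + 0 = 0.
(K is a triangulation of the cylinder S^1 x I.)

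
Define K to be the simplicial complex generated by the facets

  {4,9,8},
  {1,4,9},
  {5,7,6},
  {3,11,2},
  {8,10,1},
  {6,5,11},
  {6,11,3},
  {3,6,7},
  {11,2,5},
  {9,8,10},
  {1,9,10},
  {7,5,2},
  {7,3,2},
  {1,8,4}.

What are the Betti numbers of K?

b_0 = 2, b_1 = 0, b_2 = 2.

We work with the vertex ordering 1 < 2 < 3 < 4 < 5 < 6 < 7 < 8 < 9 < 10 < 11. The simplices of K, each written with vertices in increasing order, are:

  0-simplices (11): [1], [2], [3], [4], [5], [6], [7], [8], [9], [10], [11]
  1-simplices (21): [1,4], [1,8], [1,9], [1,10], [2,3], [2,5], [2,7], [2,11], [3,6], [3,7], [3,11], [4,8], [4,9], [5,6], [5,7], [5,11], [6,7], [6,11], [8,9], [8,10], [9,10]
  2-simplices (14): [1,4,8], [1,4,9], [1,8,10], [1,9,10], [2,3,7], [2,3,11], [2,5,7], [2,5,11], [3,6,7], [3,6,11], [4,8,9], [5,6,7], [5,6,11], [8,9,10]

so the chain groups are C_0 ≅ Z^11, C_1 ≅ Z^21, C_2 ≅ Z^14.

Boundary ∂_1: C_1 → C_0 maps an edge to its endpoints' difference, ∂[p,q] = q − p. For instance
  ∂[5,6] = [6] − [5].
As a 11×21 matrix over Z this has rank 9, with invariant factors (1,1,1,1,1,1,1,1,1).

The boundary map ∂_2: C_2 → C_1 maps a triangle to the signed sum of its edges. For instance
  ∂[1,8,10] = [8,10] − [1,10] + [1,8],
  ∂[8,9,10] = [9,10] − [8,10] + [8,9].
The 21×14 boundary matrix has rank 12 and Smith normal form diag(1,1,1,1,1,1,1,1,1,1,1,1).

From H_k ≅ ker(∂_k) / im(∂_{k+1}) we obtain:

  H_0: rank C_0 − rank ∂_1 = 11 − 9 = 2, and the invariant factors of ∂_1 are all 1, so H_0 ≅ Z^2.
  H_1: rank ker ∂_1 − rank ∂_2 = (21 − 9) − 12 = 0, and the invariant factors of ∂_2 are all 1, so H_1 ≅ 0.
  H_2: rank ker ∂_2 − rank ∂_3 = (14 − 12) − 0 = 2, and there is no ∂_3, so H_2 ≅ Z^2.

As a check, the Euler characteristic is 11 − 21 + 14 = 4, which agrees with 2 − 0 + 2 = 4.

Hence the Betti numbers are b_0 = 2, b_1 = 0, b_2 = 2.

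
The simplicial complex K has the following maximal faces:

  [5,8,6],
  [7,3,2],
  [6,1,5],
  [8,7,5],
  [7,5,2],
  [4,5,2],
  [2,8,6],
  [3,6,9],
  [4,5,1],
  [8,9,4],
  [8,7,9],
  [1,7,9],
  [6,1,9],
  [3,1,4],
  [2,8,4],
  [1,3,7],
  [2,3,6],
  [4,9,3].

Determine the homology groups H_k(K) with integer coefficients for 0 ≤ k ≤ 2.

H_0 = Z,  H_1 = Z ⊕ Z/2,  H_2 = 0.

We work with the vertex ordering 1 < 2 < 3 < 4 < 5 < 6 < 7 < 8 < 9. The simplices of K, each written with vertices in increasing order, are:

  0-simplices (9): [1], [2], [3], [4], [5], [6], [7], [8], [9]
  1-simplices (27): (27 of them)
  2-simplices (18): [1,3,4], [1,3,7], [1,4,5], [1,5,6], [1,6,9], [1,7,9], [2,3,6], [2,3,7], [2,4,5], [2,4,8], [2,5,7], [2,6,8], [3,4,9], [3,6,9], [4,8,9], [5,6,8], [5,7,8], [7,8,9]

giving chain groups C_0 ≅ Z^9, C_1 ≅ Z^27, C_2 ≅ Z^18.

Boundary ∂_1: C_1 → C_0 sends each edge [p,q] (with p < q) to q − p.
As a 9×27 matrix over Z this has rank 8, with invariant factors (1,1,1,1,1,1,1,1).

∂_2: C_2 → C_1 acts by ∂[p,q,r] = [q,r] − [p,r] + [p,q]. For instance
  ∂[3,4,9] = [4,9] − [3,9] + [3,4],
  ∂[7,8,9] = [8,9] − [7,9] + [7,8].
As a 27×18 matrix over Z this has rank 18, with invariant factors (1,1,1,1,1,1,1,1,1,1,1,1,1,1,1,1,1,2).

From H_k ≅ ker(∂_k) / im(∂_{k+1}) we obtain:

  H_0: rank C_0 − rank ∂_1 = 9 − 8 = 1, and the invariant factors of ∂_1 are all 1, so H_0 ≅ Z.
  H_1: rank ker ∂_1 − rank ∂_2 = (27 − 8) − 18 = 1, and ∂_2 has invariant factor 2 > 1, so H_1 ≅ Z ⊕ Z/2.
  H_2: rank ker ∂_2 − rank ∂_3 = (18 − 18) − 0 = 0, and there is no ∂_3, so H_2 ≅ 0.

(K is a triangulation of the Klein bottle.)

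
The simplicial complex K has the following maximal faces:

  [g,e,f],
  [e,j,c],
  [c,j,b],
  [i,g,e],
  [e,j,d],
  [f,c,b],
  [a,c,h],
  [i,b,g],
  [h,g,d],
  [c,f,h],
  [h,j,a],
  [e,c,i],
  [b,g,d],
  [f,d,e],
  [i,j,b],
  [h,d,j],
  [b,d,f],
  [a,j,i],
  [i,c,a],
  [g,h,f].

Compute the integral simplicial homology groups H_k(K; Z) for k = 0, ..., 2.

H_0 ≅ Z,  H_1 ≅ Z ⊕ Z/2,  H_2 = 0.

Take the total order a < b < c < d < e < f < g < h < i < j on the vertex set. Then K (dimension 2) consists of the simplices:

  0-simplices (10): a, b, c, d, e, f, g, h, i, j
  1-simplices (30): ac, ah, ai, aj, bc, bd, bf, bg, bi, bj, ce, cf, ch, ci, cj, de, df, dg, dh, dj, ef, eg, ei, ej, fg, fh, gh, gi, hj, ij
  2-simplices (20): ach, aci, ahj, aij, bcf, bcj, bdf, bdg, bgi, bij, cei, cej, cfh, def, dej, dgh, dhj, efg, egi, fgh

Hence C_0 ≅ Z^10, C_1 ≅ Z^30, C_2 ≅ Z^20.

Boundary ∂_1: C_1 → C_0 maps an edge to its endpoints' difference, ∂[p,q] = q − p. For instance
  ∂fh = h − f.
The resulting 10×30 matrix has rank 9, and its Smith normal form has invariant factors (1,1,1,1,1,1,1,1,1).

The boundary map ∂_2: C_2 → C_1 maps a triangle to the signed sum of its edges. For instance
  ∂bcj = cj − bj + bc,
  ∂aci = ci − ai + ac.
The 30×20 boundary matrix has rank 20 and Smith normal form diag(1,1,1,1,1,1,1,1,1,1,1,1,1,1,1,1,1,1,1,2).

Reading off H_k = ker ∂_k / im ∂_{k+1}:

  H_0: rank C_0 − rank ∂_1 = 10 − 9 = 1, and the invariant factors of ∂_1 are all 1, so H_0 = Z.
  H_1: rank ker ∂_1 − rank ∂_2 = (30 − 9) − 20 = 1, and ∂_2 has invariant factor 2 > 1, so H_1 = Z ⊕ Z/2.
  H_2: rank ker ∂_2 − rank ∂_3 = (20 − 20) − 0 = 0, and there is no ∂_3, so H_2 = 0.

(K is a triangulation of the Klein bottle.)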